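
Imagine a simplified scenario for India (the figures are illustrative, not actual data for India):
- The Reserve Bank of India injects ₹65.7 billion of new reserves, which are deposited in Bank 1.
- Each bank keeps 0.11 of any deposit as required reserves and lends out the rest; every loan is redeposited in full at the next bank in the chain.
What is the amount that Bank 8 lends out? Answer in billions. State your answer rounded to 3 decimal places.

Each bank lends a fraction (1 − rr) = 0.8900 of the deposit it receives, so Bank 8 receives 65.7·0.8900^7 and lends 65.7·0.8900^8 ≈ 25.8634 billion.

₹25.863 billion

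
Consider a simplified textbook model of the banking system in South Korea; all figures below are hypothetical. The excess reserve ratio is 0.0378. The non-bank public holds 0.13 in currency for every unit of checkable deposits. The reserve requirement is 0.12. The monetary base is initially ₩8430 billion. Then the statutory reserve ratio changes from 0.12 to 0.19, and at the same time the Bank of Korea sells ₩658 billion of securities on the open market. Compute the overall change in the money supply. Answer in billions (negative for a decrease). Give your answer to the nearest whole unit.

-8554 billion

Before: m₁ = (1 + 0.13) / (0.12 + 0.0378 + 0.13) ≈ 3.92634, MB₁ = 8430, so M₁ = 3.92634 × 8430 = 33099.0462 billion.
After: m₂ = (1 + 0.13) / (0.19 + 0.0378 + 0.13) ≈ 3.15819, MB₂ = 8430 − 658 = 7772, so M₂ = 3.15819 × 7772 ≈ 24545.4527 billion.
ΔM = M₂ − M₁ = 24545.4527 − 33099.0462 = -8553.5935 billion.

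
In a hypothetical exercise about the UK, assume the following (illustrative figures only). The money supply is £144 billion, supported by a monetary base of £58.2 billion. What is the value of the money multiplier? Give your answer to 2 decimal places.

The money multiplier is m = M / MB = 144 / 58.2 ≈ 2.47423.

2.47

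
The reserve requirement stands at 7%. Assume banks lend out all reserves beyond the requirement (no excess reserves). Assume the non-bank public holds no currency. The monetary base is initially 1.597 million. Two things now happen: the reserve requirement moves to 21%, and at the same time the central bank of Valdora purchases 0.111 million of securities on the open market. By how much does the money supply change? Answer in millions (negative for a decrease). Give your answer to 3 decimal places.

Before: m₁ = 1 / (0.07) ≈ 14.28571, MB₁ = 1.597, so M₁ = 14.28571 × 1.597 ≈ 22.8143 million.
After: m₂ = 1 / (0.21) ≈ 4.76190, MB₂ = 1.597 + 0.111 = 1.708, so M₂ = 4.76190 × 1.708 ≈ 8.1333 million.
ΔM = M₂ − M₁ = 8.1333 − 22.8143 = -14.681 million.

-14.681 million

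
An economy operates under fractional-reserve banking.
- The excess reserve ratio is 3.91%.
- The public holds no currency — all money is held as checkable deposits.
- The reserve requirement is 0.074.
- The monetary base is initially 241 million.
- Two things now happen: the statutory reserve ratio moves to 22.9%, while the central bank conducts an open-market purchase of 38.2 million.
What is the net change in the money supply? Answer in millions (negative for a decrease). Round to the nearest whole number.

Before: m₁ = 1 / (0.074 + 0.0391) ≈ 8.8417, MB₁ = 241, so M₁ = 8.8417 × 241 = 2130.8497 million.
After: m₂ = 1 / (0.229 + 0.0391) ≈ 3.73, MB₂ = 241 + 38.2 = 279.2, so M₂ = 3.73 × 279.2 = 1041.416 million.
ΔM = M₂ − M₁ = 1041.416 − 2130.8497 = -1089.4337 million.

-1089 million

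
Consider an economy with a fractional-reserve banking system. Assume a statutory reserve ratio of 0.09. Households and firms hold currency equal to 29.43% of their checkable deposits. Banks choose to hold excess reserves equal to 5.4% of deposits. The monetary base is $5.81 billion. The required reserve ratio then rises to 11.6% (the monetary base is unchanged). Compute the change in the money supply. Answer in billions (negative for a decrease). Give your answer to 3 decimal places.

-0.961 billion

Initially m₁ = (1 + 0.2943) / (0.09 + 0.054 + 0.2943) ≈ 2.95300, so M₁ = 2.95300 × 5.81 ≈ 17.1569 billion.
After the change m₂ = (1 + 0.2943) / (0.116 + 0.054 + 0.2943) ≈ 2.78764, so M₂ = 2.78764 × 5.81 ≈ 16.1962 billion.
ΔM = M₂ − M₁ = 16.1962 − 17.1569 = -0.9607 billion.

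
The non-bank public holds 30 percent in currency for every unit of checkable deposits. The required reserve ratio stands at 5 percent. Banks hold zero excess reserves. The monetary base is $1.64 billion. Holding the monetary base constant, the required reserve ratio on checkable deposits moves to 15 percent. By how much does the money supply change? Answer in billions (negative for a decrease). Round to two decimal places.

Initially m₁ = (1 + 0.3) / (0.05 + 0.3) ≈ 3.7143, so M₁ = 3.7143 × 1.64 ≈ 6.0915 billion.
After the change m₂ = (1 + 0.3) / (0.15 + 0.3) ≈ 2.8889, so M₂ = 2.8889 × 1.64 ≈ 4.7378 billion.
ΔM = M₂ − M₁ = 4.7378 − 6.0915 = -1.3537 billion.

-1.35 billion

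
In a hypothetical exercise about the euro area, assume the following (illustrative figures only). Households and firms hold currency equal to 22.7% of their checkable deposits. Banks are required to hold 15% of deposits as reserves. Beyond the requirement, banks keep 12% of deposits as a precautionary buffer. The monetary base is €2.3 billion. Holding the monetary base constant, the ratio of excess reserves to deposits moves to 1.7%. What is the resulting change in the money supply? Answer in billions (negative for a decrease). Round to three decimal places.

Initially m₁ = (1 + 0.227) / (0.15 + 0.12 + 0.227) ≈ 2.46881, so M₁ = 2.46881 × 2.3 ≈ 5.6783 billion.
After the change m₂ = (1 + 0.227) / (0.15 + 0.017 + 0.227) ≈ 3.11421, so M₂ = 3.11421 × 2.3 ≈ 7.1627 billion.
ΔM = M₂ − M₁ = 7.1627 − 5.6783 = 1.4844 billion.

€1.484 billion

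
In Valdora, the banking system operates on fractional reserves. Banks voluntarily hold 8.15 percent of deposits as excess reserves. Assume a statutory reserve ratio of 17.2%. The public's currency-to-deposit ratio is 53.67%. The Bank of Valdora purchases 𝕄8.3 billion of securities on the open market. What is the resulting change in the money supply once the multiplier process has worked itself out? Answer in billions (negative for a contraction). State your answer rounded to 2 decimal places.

𝕄16.14 billion

The money multiplier is m = (1 + c) / (rr + e + c) = (1 + 0.5367) / (0.172 + 0.0815 + 0.5367) ≈ 1.9447.
The purchase adds 8.3 billion of base, so ΔM = m × ΔMB = 1.9447 × (+8.3) ≈ 16.141 billion.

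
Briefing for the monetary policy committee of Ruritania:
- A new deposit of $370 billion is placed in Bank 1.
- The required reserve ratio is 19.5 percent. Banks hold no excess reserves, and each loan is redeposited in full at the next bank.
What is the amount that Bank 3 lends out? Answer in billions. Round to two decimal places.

$193.01 billion

Each bank lends a fraction (1 − rr) = 0.8050 of the deposit it receives, so Bank 3 receives 370·0.8050^2 and lends 370·0.8050^3 ≈ 193.0142 billion.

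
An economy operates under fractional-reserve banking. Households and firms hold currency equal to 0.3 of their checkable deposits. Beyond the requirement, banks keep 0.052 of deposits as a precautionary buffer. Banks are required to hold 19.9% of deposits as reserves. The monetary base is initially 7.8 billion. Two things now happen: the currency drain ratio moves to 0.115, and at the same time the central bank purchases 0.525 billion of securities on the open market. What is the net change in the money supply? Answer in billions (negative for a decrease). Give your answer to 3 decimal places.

6.959 billion

Before: m₁ = (1 + 0.3) / (0.199 + 0.052 + 0.3) ≈ 2.35935, MB₁ = 7.8, so M₁ = 2.35935 × 7.8 ≈ 18.4029 billion.
After: m₂ = (1 + 0.115) / (0.199 + 0.052 + 0.115) ≈ 3.04645, MB₂ = 7.8 + 0.525 = 8.325, so M₂ = 3.04645 × 8.325 ≈ 25.3617 billion.
ΔM = M₂ − M₁ = 25.3617 − 18.4029 = 6.9588 billion.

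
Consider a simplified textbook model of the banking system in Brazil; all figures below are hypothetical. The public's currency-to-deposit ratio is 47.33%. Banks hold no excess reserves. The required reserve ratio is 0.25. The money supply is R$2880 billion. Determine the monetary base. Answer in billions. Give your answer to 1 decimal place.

R$1413.9 billion

The money multiplier is m = (1 + c) / (rr + c) = (1 + 0.4733) / (0.25 + 0.4733) ≈ 2.036914.
MB = M / m = 2880 / 2.036914 ≈ 1413.9036 billion.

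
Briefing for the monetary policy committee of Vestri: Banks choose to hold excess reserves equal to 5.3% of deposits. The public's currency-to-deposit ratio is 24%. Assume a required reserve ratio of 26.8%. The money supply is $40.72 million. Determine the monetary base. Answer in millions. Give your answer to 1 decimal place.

$18.4 million

The money multiplier is m = (1 + c) / (rr + e + c) = (1 + 0.24) / (0.268 + 0.053 + 0.24) ≈ 2.2103.
MB = M / m = 40.72 / 2.2103 ≈ 18.4228 million.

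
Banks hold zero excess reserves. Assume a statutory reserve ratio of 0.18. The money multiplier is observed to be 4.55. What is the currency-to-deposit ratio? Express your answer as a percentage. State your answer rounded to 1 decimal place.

5.1%

Using m = 4.55. From m = (1 + c)/(c + rr + e), rearranging gives 1 + c = m·(c + rr + e), so c·(1 − m) = m·(rr + e) − 1.
Hence c = [m·(rr + e) − 1]/(1 − m) = [4.55 × (0.18 + 0) − 1] / (1 − 4.55) ≈ 0.050986.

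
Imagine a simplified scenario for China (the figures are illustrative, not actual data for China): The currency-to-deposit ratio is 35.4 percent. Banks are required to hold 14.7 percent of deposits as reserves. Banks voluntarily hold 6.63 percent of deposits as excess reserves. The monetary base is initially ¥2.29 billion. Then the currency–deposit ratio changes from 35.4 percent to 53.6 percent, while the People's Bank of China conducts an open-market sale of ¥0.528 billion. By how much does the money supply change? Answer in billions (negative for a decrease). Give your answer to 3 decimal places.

-1.854 billion

Before: m₁ = (1 + 0.354) / (0.147 + 0.0663 + 0.354) ≈ 2.38674, MB₁ = 2.29, so M₁ = 2.38674 × 2.29 ≈ 5.4656 billion.
After: m₂ = (1 + 0.536) / (0.147 + 0.0663 + 0.536) ≈ 2.04991, MB₂ = 2.29 − 0.528 = 1.762, so M₂ = 2.04991 × 1.762 ≈ 3.6119 billion.
ΔM = M₂ − M₁ = 3.6119 − 5.4656 = -1.8537 billion.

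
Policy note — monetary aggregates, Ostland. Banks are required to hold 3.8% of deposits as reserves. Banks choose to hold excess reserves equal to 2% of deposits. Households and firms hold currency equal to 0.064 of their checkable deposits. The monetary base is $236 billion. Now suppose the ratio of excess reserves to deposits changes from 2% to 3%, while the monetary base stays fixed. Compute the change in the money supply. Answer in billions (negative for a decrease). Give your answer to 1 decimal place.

-155.9 billion

Initially m₁ = (1 + 0.064) / (0.038 + 0.02 + 0.064) ≈ 8.72131, so M₁ = 8.72131 × 236 ≈ 2058.2292 billion.
After the change m₂ = (1 + 0.064) / (0.038 + 0.03 + 0.064) ≈ 8.06061, so M₂ = 8.06061 × 236 ≈ 1902.304 billion.
ΔM = M₂ − M₁ = 1902.304 − 2058.2292 = -155.9252 billion.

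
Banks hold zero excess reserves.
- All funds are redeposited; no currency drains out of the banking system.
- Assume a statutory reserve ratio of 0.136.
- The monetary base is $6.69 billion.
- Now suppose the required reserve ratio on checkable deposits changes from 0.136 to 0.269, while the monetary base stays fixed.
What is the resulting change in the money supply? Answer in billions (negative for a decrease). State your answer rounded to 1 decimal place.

Initially m₁ = 1 / (0.136) ≈ 7.3529, so M₁ = 7.3529 × 6.69 ≈ 49.1909 billion.
After the change m₂ = 1 / (0.269) ≈ 3.7175, so M₂ = 3.7175 × 6.69 ≈ 24.8701 billion.
ΔM = M₂ − M₁ = 24.8701 − 49.1909 = -24.3208 billion.

-24.3 billion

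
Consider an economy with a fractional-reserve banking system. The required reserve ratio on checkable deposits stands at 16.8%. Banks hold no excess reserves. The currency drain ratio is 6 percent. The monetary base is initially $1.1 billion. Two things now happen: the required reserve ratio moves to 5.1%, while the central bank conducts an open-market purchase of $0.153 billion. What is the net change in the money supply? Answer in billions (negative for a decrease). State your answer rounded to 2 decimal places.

$6.85 billion

Before: m₁ = (1 + 0.06) / (0.168 + 0.06) ≈ 4.6491, MB₁ = 1.1, so M₁ = 4.6491 × 1.1 ≈ 5.114 billion.
After: m₂ = (1 + 0.06) / (0.051 + 0.06) ≈ 9.5495, MB₂ = 1.1 + 0.153 = 1.253, so M₂ = 9.5495 × 1.253 ≈ 11.9655 billion.
ΔM = M₂ − M₁ = 11.9655 − 5.114 = 6.8515 billion.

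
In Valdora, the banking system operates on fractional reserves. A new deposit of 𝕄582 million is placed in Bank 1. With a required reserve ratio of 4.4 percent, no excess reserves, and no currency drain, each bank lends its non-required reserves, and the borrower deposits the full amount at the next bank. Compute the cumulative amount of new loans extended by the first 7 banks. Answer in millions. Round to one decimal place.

𝕄3416.7 million

Bank i lends (1 − rr)^i of the original deposit: Bank 1 lends 582·0.9560 = 556.3920, Bank 2 lends 582·0.9560² ≈ 531.9108, and so on.
Summing a geometric series: total = 582·[0.9560·(1 − 0.9560^7) / (1 − 0.9560)] ≈ 3416.7232 million.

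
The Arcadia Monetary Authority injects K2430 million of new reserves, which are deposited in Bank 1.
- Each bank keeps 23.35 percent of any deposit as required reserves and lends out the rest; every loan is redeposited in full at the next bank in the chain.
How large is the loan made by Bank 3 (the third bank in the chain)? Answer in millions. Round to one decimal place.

K1094.3 million

Each bank lends a fraction (1 − rr) = 0.7665 of the deposit it receives, so Bank 3 receives 2430·0.7665^2 and lends 2430·0.7665^3 ≈ 1094.3160 million.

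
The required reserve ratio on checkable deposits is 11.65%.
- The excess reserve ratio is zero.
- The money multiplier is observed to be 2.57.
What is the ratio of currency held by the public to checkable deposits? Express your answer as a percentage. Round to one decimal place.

Using m = 2.57. From m = (1 + c)/(c + rr + e), rearranging gives 1 + c = m·(c + rr + e), so c·(1 − m) = m·(rr + e) − 1.
Hence c = [m·(rr + e) − 1]/(1 − m) = [2.57 × (0.1165 + 0) − 1] / (1 − 2.57) ≈ 0.446239.

44.6%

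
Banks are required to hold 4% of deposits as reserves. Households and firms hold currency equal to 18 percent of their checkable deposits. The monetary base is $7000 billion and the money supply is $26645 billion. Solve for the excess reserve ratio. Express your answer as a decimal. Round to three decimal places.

Using m = M/MB = 26645/7000 ≈ 3.806429. Since m = (1 + c)/(c + rr + e), the denominator satisfies c + rr + e = (1 + c)/m = (1 + 0.18) / 3.806429 ≈ 0.310002.
With c = 0.18 and rr = 0.04, the excess reserve ratio is 0.310002 − 0.18 − 0.04 = 0.090002.

0.090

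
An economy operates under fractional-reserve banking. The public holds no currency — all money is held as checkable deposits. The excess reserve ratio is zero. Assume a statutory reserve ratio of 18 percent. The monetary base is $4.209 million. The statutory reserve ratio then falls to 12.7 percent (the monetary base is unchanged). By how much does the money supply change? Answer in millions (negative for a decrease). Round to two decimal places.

Initially m₁ = 1 / (0.18) ≈ 5.5556, so M₁ = 5.5556 × 4.209 ≈ 23.3835 million.
After the change m₂ = 1 / (0.127) ≈ 7.8740, so M₂ = 7.8740 × 4.209 ≈ 33.1417 million.
ΔM = M₂ − M₁ = 33.1417 − 23.3835 = 9.7582 million.

$9.76 million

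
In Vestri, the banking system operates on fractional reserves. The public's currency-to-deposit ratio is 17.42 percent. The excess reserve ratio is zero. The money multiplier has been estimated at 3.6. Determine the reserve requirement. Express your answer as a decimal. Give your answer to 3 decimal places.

Using m = 3.6. Since m = (1 + c)/(c + rr + e), the denominator satisfies c + rr + e = (1 + c)/m = (1 + 0.1742) / 3.6 ≈ 0.326167.
With c = 0.1742 and e = 0, the reserve requirement is 0.326167 − 0.1742 − 0 = 0.151967.

0.152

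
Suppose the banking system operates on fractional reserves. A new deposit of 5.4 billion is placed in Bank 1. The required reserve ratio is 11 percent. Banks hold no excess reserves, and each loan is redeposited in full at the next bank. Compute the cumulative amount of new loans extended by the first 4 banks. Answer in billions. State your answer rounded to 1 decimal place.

16.3 billion

Bank i lends (1 − rr)^i of the original deposit: Bank 1 lends 5.4·0.8900 = 4.8060, Bank 2 lends 5.4·0.8900² ≈ 4.2773, and so on.
Summing a geometric series: total = 5.4·[0.8900·(1 − 0.8900^4) / (1 − 0.8900)] ≈ 16.2783 billion.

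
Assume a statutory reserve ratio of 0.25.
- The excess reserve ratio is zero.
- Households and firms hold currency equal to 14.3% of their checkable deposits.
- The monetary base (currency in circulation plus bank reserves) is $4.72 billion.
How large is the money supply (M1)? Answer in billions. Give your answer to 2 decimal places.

$13.73 billion

The money multiplier is m = (1 + c) / (rr + c) = (1 + 0.143) / (0.25 + 0.143) ≈ 2.9084.
So M = m × MB = 2.9084 × 4.72 ≈ 13.7276 billion.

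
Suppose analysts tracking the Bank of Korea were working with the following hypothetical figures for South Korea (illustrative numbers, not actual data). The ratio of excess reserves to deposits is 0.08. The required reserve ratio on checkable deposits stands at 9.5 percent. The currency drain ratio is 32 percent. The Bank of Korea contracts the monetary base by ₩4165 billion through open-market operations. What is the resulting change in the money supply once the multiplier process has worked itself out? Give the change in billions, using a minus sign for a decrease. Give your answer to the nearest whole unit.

-11107 billion

The money multiplier is m = (1 + c) / (rr + e + c) = (1 + 0.32) / (0.095 + 0.08 + 0.32) ≈ 2.66667.
The sale removes 4165 billion of base, so ΔM = m × ΔMB = 2.66667 × (−4165) ≈ -11106.6805 billion.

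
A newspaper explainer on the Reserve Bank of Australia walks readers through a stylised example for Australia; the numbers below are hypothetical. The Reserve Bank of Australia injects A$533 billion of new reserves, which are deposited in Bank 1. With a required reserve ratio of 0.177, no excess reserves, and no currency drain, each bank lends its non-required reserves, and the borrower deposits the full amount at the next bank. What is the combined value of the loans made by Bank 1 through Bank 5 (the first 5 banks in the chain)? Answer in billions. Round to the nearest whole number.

Bank i lends (1 − rr)^i of the original deposit: Bank 1 lends 533·0.8230 = 438.6590, Bank 2 lends 533·0.8230² ≈ 361.0164, and so on.
Summing a geometric series: total = 533·[0.8230·(1 − 0.8230^5) / (1 − 0.8230)] ≈ 1542.5643 billion.

A$1543 billion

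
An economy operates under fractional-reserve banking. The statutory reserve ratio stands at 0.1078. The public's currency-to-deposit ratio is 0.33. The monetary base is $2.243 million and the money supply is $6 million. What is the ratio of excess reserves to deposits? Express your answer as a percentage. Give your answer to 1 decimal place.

Using m = M/MB = 6/2.243 ≈ 2.674989. Since m = (1 + c)/(c + rr + e), the denominator satisfies c + rr + e = (1 + c)/m = (1 + 0.33) / 2.674989 ≈ 0.497198.
With c = 0.33 and rr = 0.1078, the ratio of excess reserves to deposits is 0.497198 − 0.33 − 0.1078 = 0.059398.

5.9%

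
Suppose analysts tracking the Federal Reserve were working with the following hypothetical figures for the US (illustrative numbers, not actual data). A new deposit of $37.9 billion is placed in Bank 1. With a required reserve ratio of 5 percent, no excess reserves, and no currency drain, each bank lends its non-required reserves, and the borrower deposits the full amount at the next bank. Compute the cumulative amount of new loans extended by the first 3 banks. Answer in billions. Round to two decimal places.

$102.70 billion

Bank i lends (1 − rr)^i of the original deposit: Bank 1 lends 37.9·0.9500 = 36.0050, Bank 2 lends 37.9·0.9500² ≈ 34.2047, and so on.
Summing a geometric series: total = 37.9·[0.9500·(1 − 0.9500^3) / (1 − 0.9500)] ≈ 102.7043 billion.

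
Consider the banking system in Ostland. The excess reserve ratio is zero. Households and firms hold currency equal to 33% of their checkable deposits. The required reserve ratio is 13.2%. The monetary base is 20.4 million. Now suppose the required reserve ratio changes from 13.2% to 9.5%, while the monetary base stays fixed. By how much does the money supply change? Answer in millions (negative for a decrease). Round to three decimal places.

5.113 million

Initially m₁ = (1 + 0.33) / (0.132 + 0.33) ≈ 2.878788, so M₁ = 2.878788 × 20.4 ≈ 58.7273 million.
After the change m₂ = (1 + 0.33) / (0.095 + 0.33) ≈ 3.129412, so M₂ = 3.129412 × 20.4 ≈ 63.84 million.
ΔM = M₂ − M₁ = 63.84 − 58.7273 = 5.1127 million.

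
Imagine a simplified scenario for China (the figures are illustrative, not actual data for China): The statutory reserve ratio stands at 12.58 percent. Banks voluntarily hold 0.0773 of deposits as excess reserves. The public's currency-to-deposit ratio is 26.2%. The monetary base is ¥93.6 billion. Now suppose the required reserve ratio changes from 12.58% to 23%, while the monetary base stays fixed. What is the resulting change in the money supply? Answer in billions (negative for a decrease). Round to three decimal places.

-46.485 billion

Initially m₁ = (1 + 0.262) / (0.1258 + 0.0773 + 0.262) ≈ 2.713395, so M₁ = 2.713395 × 93.6 ≈ 253.9738 billion.
After the change m₂ = (1 + 0.262) / (0.23 + 0.0773 + 0.262) ≈ 2.216757, so M₂ = 2.216757 × 93.6 ≈ 207.4885 billion.
ΔM = M₂ − M₁ = 207.4885 − 253.9738 = -46.4853 billion.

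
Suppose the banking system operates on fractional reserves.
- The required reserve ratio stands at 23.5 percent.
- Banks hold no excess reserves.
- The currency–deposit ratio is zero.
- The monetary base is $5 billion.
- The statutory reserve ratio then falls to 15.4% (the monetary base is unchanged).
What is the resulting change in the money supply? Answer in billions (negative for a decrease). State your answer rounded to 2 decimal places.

Initially m₁ = 1 / (0.235) ≈ 4.2553, so M₁ = 4.2553 × 5 = 21.2765 billion.
After the change m₂ = 1 / (0.154) ≈ 6.4935, so M₂ = 6.4935 × 5 = 32.4675 billion.
ΔM = M₂ − M₁ = 32.4675 − 21.2765 = 11.191 billion.

$11.19 billion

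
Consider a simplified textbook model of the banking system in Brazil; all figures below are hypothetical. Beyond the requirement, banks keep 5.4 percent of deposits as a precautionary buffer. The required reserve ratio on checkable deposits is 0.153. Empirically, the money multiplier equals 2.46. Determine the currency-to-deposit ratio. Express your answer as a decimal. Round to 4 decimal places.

Using m = 2.46. From m = (1 + c)/(c + rr + e), rearranging gives 1 + c = m·(c + rr + e), so c·(1 − m) = m·(rr + e) − 1.
Hence c = [m·(rr + e) − 1]/(1 − m) = [2.46 × (0.153 + 0.054) − 1] / (1 − 2.46) ≈ 0.336151.

0.3362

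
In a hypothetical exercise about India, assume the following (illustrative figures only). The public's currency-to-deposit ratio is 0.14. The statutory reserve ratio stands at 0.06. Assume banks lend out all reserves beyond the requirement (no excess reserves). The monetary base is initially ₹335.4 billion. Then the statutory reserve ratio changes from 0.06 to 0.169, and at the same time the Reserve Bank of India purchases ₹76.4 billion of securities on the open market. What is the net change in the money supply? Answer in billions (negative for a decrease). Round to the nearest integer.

-393 billion

Before: m₁ = (1 + 0.14) / (0.06 + 0.14) = 5.7, MB₁ = 335.4, so M₁ = 5.7 × 335.4 = 1911.78 billion.
After: m₂ = (1 + 0.14) / (0.169 + 0.14) ≈ 3.6893, MB₂ = 335.4 + 76.4 = 411.8, so M₂ = 3.6893 × 411.8 ≈ 1519.2537 billion.
ΔM = M₂ − M₁ = 1519.2537 − 1911.78 = -392.5263 billion.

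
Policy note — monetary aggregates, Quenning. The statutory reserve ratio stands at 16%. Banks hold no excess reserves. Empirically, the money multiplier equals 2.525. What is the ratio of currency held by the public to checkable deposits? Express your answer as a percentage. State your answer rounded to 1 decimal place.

Using m = 2.525. From m = (1 + c)/(c + rr + e), rearranging gives 1 + c = m·(c + rr + e), so c·(1 − m) = m·(rr + e) − 1.
Hence c = [m·(rr + e) − 1]/(1 − m) = [2.525 × (0.16 + 0) − 1] / (1 − 2.525) ≈ 0.390820.

39.1%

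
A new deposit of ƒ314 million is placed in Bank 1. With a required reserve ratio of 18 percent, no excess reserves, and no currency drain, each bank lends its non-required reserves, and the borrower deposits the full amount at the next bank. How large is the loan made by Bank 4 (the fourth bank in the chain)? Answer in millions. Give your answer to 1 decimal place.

ƒ142.0 million

Each bank lends a fraction (1 − rr) = 0.8200 of the deposit it receives, so Bank 4 receives 314·0.8200^3 and lends 314·0.8200^4 ≈ 141.9662 million.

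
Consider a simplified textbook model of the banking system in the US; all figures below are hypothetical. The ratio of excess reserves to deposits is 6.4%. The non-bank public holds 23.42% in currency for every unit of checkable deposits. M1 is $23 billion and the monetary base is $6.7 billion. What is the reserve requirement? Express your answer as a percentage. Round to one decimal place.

Using m = M/MB = 23/6.7 ≈ 3.432836. Since m = (1 + c)/(c + rr + e), the denominator satisfies c + rr + e = (1 + c)/m = (1 + 0.2342) / 3.432836 ≈ 0.359528.
With c = 0.2342 and e = 0.064, the reserve requirement is 0.359528 − 0.2342 − 0.064 = 0.061328.

6.1%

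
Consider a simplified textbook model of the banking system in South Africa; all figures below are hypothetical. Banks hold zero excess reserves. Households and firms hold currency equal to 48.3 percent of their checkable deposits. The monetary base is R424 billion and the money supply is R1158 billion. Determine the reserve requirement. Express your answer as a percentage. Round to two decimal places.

Using m = M/MB = 1158/424 ≈ 2.731132. Since m = (1 + c)/(c + rr + e), the denominator satisfies c + rr + e = (1 + c)/m = (1 + 0.483) / 2.731132 ≈ 0.542998.
With c = 0.483 and e = 0, the reserve requirement is 0.542998 − 0.483 − 0 = 0.059998.

6.00%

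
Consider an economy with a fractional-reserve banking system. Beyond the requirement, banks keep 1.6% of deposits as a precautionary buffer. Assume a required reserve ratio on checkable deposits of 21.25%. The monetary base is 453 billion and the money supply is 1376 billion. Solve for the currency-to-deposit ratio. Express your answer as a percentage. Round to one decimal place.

Using m = M/MB = 1376/453 ≈ 3.037528. From m = (1 + c)/(c + rr + e), rearranging gives 1 + c = m·(c + rr + e), so c·(1 − m) = m·(rr + e) − 1.
Hence c = [m·(rr + e) − 1]/(1 − m) = [3.037528 × (0.2125 + 0.016) − 1] / (1 − 3.037528) ≈ 0.150145.

15.0%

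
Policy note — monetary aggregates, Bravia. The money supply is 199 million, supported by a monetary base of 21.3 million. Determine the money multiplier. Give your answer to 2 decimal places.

9.34

The money multiplier is m = M / MB = 199 / 21.3 ≈ 9.34272.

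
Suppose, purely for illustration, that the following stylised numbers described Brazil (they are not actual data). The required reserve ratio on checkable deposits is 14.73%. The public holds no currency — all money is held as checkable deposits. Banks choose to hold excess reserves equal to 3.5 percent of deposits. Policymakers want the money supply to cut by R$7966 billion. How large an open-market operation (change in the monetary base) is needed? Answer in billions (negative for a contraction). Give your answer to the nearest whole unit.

The money multiplier is m = 1 / (rr + e) = 1 / (0.1473 + 0.035) ≈ 5.48546.
ΔMB = ΔM / m = (−7966) / 5.48546 ≈ -1452.2027 billion.

-1452 billion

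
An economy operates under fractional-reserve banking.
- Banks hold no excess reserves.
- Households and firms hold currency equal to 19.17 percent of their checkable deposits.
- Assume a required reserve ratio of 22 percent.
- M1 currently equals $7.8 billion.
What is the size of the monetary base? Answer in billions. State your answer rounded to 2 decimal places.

The money multiplier is m = (1 + c) / (rr + c) = (1 + 0.1917) / (0.22 + 0.1917) ≈ 2.8946.
MB = M / m = 7.8 / 2.8946 ≈ 2.6947 billion.

$2.69 billion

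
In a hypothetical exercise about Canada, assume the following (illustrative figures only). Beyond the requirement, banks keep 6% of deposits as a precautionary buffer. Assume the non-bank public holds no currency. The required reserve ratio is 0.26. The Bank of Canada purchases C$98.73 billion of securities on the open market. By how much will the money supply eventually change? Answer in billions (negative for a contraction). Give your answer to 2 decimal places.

The money multiplier is m = 1 / (rr + e) = 1 / (0.26 + 0.06) = 3.12500.
The purchase adds 98.73 billion of base, so ΔM = m × ΔMB = 3.12500 × (+98.73) ≈ 308.5312 billion.

C$308.53 billion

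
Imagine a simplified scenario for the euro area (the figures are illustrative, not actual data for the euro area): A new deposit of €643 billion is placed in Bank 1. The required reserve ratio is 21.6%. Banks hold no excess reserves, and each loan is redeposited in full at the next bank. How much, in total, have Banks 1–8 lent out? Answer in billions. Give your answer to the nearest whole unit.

Bank i lends (1 − rr)^i of the original deposit: Bank 1 lends 643·0.7840 = 504.1120, Bank 2 lends 643·0.7840² ≈ 395.2238, and so on.
Summing a geometric series: total = 643·[0.7840·(1 − 0.7840^8) / (1 − 0.7840)] ≈ 2000.7310 billion.

€2001 billion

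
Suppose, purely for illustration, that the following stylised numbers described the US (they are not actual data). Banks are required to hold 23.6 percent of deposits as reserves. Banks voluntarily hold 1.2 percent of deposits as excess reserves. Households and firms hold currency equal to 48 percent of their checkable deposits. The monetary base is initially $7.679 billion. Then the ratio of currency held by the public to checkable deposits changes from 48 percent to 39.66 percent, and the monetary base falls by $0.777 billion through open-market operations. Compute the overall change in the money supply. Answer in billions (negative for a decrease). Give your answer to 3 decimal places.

Before: m₁ = (1 + 0.48) / (0.236 + 0.012 + 0.48) ≈ 2.03297, MB₁ = 7.679, so M₁ = 2.03297 × 7.679 ≈ 15.6112 billion.
After: m₂ = (1 + 0.3966) / (0.236 + 0.012 + 0.3966) ≈ 2.16661, MB₂ = 7.679 − 0.777 = 6.902, so M₂ = 2.16661 × 6.902 ≈ 14.9539 billion.
ΔM = M₂ − M₁ = 14.9539 − 15.6112 = -0.6573 billion.

-0.657 billion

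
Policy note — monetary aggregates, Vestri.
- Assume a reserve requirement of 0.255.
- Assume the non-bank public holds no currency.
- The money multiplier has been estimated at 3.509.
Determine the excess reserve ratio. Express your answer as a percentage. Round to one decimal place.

3.0%

Using m = 3.509. Since m = (1 + c)/(c + rr + e), the denominator satisfies c + rr + e = (1 + c)/m = (1 + 0) / 3.509 ≈ 0.284981.
With c = 0 and rr = 0.255, the excess reserve ratio is 0.284981 − 0 − 0.255 = 0.029981.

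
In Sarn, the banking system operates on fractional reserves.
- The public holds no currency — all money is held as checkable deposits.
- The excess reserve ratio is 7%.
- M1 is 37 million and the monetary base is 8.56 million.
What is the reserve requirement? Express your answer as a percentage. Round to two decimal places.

16.14%

Using m = M/MB = 37/8.56 ≈ 4.322430. Since m = (1 + c)/(c + rr + e), the denominator satisfies c + rr + e = (1 + c)/m = (1 + 0) / 4.322430 ≈ 0.231351.
With c = 0 and e = 0.07, the reserve requirement is 0.231351 − 0 − 0.07 = 0.161351.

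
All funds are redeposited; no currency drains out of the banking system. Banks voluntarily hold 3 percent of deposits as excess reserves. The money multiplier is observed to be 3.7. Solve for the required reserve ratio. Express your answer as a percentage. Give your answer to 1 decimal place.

24.0%

Using m = 3.7. Since m = (1 + c)/(c + rr + e), the denominator satisfies c + rr + e = (1 + c)/m = (1 + 0) / 3.7 ≈ 0.270270.
With c = 0 and e = 0.03, the required reserve ratio is 0.270270 − 0 − 0.03 = 0.24027.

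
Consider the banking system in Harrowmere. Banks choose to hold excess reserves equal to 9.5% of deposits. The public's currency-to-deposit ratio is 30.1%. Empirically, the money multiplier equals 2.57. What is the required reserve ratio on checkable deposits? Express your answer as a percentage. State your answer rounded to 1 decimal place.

Using m = 2.57. Since m = (1 + c)/(c + rr + e), the denominator satisfies c + rr + e = (1 + c)/m = (1 + 0.301) / 2.57 ≈ 0.506226.
With c = 0.301 and e = 0.095, the required reserve ratio on checkable deposits is 0.506226 − 0.301 − 0.095 = 0.110226.

11.0%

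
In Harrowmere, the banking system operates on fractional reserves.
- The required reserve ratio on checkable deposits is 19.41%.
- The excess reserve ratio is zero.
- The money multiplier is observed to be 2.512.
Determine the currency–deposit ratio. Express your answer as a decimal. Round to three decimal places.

0.339

Using m = 2.512. From m = (1 + c)/(c + rr + e), rearranging gives 1 + c = m·(c + rr + e), so c·(1 − m) = m·(rr + e) − 1.
Hence c = [m·(rr + e) − 1]/(1 − m) = [2.512 × (0.1941 + 0) − 1] / (1 − 2.512) ≈ 0.338903.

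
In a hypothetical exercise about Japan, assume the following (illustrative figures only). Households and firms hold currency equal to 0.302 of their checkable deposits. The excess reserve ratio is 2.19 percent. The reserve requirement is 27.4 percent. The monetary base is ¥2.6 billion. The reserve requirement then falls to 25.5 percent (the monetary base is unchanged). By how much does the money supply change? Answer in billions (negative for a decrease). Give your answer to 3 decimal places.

¥0.186 billion

Initially m₁ = (1 + 0.302) / (0.274 + 0.0219 + 0.302) ≈ 2.17762, so M₁ = 2.17762 × 2.6 ≈ 5.6618 billion.
After the change m₂ = (1 + 0.302) / (0.255 + 0.0219 + 0.302) ≈ 2.24909, so M₂ = 2.24909 × 2.6 ≈ 5.8476 billion.
ΔM = M₂ − M₁ = 5.8476 − 5.6618 = 0.1858 billion.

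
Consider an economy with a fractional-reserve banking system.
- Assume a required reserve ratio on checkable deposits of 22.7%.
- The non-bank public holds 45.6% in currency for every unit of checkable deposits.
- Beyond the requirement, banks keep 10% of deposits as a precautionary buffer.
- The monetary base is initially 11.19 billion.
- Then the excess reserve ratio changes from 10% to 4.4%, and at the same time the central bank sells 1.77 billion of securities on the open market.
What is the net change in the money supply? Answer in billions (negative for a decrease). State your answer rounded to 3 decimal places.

Before: m₁ = (1 + 0.456) / (0.227 + 0.1 + 0.456) ≈ 1.859515, MB₁ = 11.19, so M₁ = 1.859515 × 11.19 ≈ 20.808 billion.
After: m₂ = (1 + 0.456) / (0.227 + 0.044 + 0.456) ≈ 2.002751, MB₂ = 11.19 − 1.77 = 9.42, so M₂ = 2.002751 × 9.42 ≈ 18.8659 billion.
ΔM = M₂ − M₁ = 18.8659 − 20.808 = -1.9421 billion.

-1.942 billion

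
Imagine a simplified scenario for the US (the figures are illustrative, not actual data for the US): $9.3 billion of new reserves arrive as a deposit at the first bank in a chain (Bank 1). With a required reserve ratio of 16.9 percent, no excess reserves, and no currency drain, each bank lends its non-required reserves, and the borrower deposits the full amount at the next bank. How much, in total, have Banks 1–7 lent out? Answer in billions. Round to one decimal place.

Bank i lends (1 − rr)^i of the original deposit: Bank 1 lends 9.3·0.8310 = 7.7283, Bank 2 lends 9.3·0.8310² ≈ 6.4222, and so on.
Summing a geometric series: total = 9.3·[0.8310·(1 − 0.8310^7) / (1 − 0.8310)] ≈ 33.2153 billion.

$33.2 billion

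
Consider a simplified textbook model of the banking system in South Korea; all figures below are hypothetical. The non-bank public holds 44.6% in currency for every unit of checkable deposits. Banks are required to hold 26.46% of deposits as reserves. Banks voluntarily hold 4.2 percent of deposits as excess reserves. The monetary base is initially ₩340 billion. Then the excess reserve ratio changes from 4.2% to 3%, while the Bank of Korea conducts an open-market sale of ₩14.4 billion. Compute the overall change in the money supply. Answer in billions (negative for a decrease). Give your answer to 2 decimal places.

-17.53 billion

Before: m₁ = (1 + 0.446) / (0.2646 + 0.042 + 0.446) ≈ 1.921339, MB₁ = 340, so M₁ = 1.921339 × 340 ≈ 653.2553 billion.
After: m₂ = (1 + 0.446) / (0.2646 + 0.03 + 0.446) ≈ 1.952471, MB₂ = 340 − 14.4 = 325.6, so M₂ = 1.952471 × 325.6 ≈ 635.7246 billion.
ΔM = M₂ − M₁ = 635.7246 − 653.2553 = -17.5307 billion.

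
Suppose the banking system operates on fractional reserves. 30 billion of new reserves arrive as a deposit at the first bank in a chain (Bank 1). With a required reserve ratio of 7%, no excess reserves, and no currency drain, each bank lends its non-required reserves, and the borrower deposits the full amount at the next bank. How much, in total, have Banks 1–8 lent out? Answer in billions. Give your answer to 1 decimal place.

175.5 billion

Bank i lends (1 − rr)^i of the original deposit: Bank 1 lends 30·0.9300 = 27.9000, Bank 2 lends 30·0.9300² = 25.9470, and so on.
Summing a geometric series: total = 30·[0.9300·(1 − 0.9300^8) / (1 − 0.9300)] ≈ 175.5381 billion.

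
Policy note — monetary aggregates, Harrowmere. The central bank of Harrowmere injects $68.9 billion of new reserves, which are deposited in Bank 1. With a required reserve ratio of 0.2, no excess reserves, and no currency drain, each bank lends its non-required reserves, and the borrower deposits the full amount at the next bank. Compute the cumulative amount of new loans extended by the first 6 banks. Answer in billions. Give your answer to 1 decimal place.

$203.4 billion

Bank i lends (1 − rr)^i of the original deposit: Bank 1 lends 68.9·0.8000 = 55.1200, Bank 2 lends 68.9·0.8000² = 44.0960, and so on.
Summing a geometric series: total = 68.9·[0.8000·(1 − 0.8000^6) / (1 − 0.8000)] ≈ 203.3531 billion.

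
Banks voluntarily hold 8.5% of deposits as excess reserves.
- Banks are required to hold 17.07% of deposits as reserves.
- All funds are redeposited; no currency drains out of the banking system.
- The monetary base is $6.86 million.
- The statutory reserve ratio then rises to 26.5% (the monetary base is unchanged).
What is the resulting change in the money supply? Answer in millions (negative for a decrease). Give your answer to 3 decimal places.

Initially m₁ = 1 / (0.1707 + 0.085) ≈ 3.91083, so M₁ = 3.91083 × 6.86 ≈ 26.8283 million.
After the change m₂ = 1 / (0.265 + 0.085) ≈ 2.85714, so M₂ = 2.85714 × 6.86 ≈ 19.6 million.
ΔM = M₂ − M₁ = 19.6 − 26.8283 = -7.2283 million.

-7.228 million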